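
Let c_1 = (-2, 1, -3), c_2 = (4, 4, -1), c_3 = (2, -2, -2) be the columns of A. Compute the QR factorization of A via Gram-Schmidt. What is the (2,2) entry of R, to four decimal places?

e_1 = c_1/‖c_1‖ = (-2, 1, -3)/3.7417 = (-0.5345, 0.2673, -0.8018).
r_{12} = e_1·c_2 = -0.2673.
u_2 = c_2 + 0.2673·e_1 = (3.8571, 4.0714, -1.2143).
r_{22} = ‖u_2‖ = 5.7383.

r_{22} = 5.7383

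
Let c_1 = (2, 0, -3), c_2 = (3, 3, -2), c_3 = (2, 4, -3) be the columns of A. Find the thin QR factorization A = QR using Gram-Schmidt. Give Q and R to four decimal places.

q_1 = c_1/‖c_1‖ = (2, 0, -3)/3.6056 = (0.5547, 0.0000, -0.8321).
r_{12} = q_1·c_2 = 3.3282.
u_2 = c_2 − 3.3282·q_1 = (1.1538, 3.0000, 0.7692).
‖u_2‖ = 3.3050, so q_2 = (0.3491, 0.9077, 0.2327).
r_{13} = q_1·c_3 = 3.6056; r_{23} = q_2·c_3 = 3.6309.
u_3 = c_3 − 3.6056·q_1 − 3.6309·q_2 = (-1.2676, 0.7042, -0.8451).
‖u_3‖ = 1.6784, so q_3 = (-0.7553, 0.4196, -0.5035).

Q = [[0.5547, 0.3491, -0.7553], [0.0000, 0.9077, 0.4196], [-0.8321, 0.2327, -0.5035]], R = [[3.6056, 3.3282, 3.6056], [0.0000, 3.3050, 3.6309], [0.0000, 0.0000, 1.6784]]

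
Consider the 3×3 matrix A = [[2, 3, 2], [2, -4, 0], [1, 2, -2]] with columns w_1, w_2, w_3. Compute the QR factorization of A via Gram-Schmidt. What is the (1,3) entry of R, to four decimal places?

w_1 = (2, 2, 1); ‖w_1‖ = 3.0000, so q_1 = (0.6667, 0.6667, 0.3333).
r_{13} = q_1·w_3 = 0.6667.

r_{13} = 0.6667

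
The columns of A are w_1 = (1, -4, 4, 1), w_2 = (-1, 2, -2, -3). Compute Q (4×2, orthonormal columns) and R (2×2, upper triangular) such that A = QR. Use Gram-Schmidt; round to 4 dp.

w_1 = (1, -4, 4, 1); ‖w_1‖ = 5.8310, so q_1 = (0.1715, -0.6860, 0.6860, 0.1715).
q_1·w_2 = 0.1715·(-1) + (-0.6860)·2 + 0.6860·(-2) + 0.1715·(-3) = -3.4300.
u_2 = w_2 + 3.4300·q_1 = (-0.4118, -0.3529, 0.3529, -2.4118).
‖u_2‖ = 2.4971, so q_2 = (-0.1649, -0.1413, 0.1413, -0.9658).

Q = [[0.1715, -0.1649], [-0.6860, -0.1413], [0.6860, 0.1413], [0.1715, -0.9658]], R = [[5.8310, -3.4300], [0.0000, 2.4971]]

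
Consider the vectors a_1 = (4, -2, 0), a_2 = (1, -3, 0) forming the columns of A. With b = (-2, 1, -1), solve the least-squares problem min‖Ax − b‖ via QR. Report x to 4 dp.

x = (-0.5000, 0.0000)

e_1 = a_1/‖a_1‖ = (4, -2, 0)/4.4721 = (0.8944, -0.4472, 0.0000).
r_{12} = e_1·a_2 = 2.2361.
u_2 = a_2 − 2.2361·e_1 = (-1.0000, -2.0000, 0.0000).
‖u_2‖ = 2.2361, so e_2 = (-0.4472, -0.8944, 0.0000).
Qᵀb = (-2.2361, 0.0000).
Back-substitute: x_2 = 0.0000/2.2361 = 0.0000.
x_1 = (-2.2361 − 2.2361·0.0000)/4.4721 = -0.5000.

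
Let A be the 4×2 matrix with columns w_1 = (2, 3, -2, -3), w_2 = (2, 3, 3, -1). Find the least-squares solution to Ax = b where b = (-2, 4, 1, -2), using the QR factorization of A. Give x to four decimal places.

e_1 = w_1/‖w_1‖ = (2, 3, -2, -3)/5.0990 = (0.3922, 0.5883, -0.3922, -0.5883).
r_{12} = e_1·w_2 = 1.9612.
u_2 = w_2 − 1.9612·e_1 = (1.2308, 1.8462, 3.7692, 0.1538).
‖u_2‖ = 4.3765, so e_2 = (0.2812, 0.4218, 0.8612, 0.0352).
Qᵀb = (2.3534, 1.9158).
Back-substitute: x_2 = 1.9158/4.3765 = 0.4378.
x_1 = (2.3534 − 1.9612·0.4378)/5.0990 = 0.2932.

x = (0.2932, 0.4378)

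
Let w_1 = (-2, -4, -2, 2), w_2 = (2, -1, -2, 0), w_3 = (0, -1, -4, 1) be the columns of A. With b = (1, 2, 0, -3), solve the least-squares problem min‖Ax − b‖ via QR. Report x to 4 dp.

e_1 = w_1/‖w_1‖ = (-2, -4, -2, 2)/5.2915 = (-0.3780, -0.7559, -0.3780, 0.3780).
r_{12} = e_1·w_2 = 0.7559.
u_2 = w_2 − 0.7559·e_1 = (2.2857, -0.4286, -1.7143, -0.2857).
‖u_2‖ = 2.9032, so e_2 = (0.7873, -0.1476, -0.5905, -0.0984).
r_{13} = e_1·w_3 = 2.6458; r_{23} = e_2·w_3 = 2.4111.
u_3 = w_3 − 2.6458·e_1 − 2.4111·e_2 = (-0.8983, 1.3559, -1.5763, 0.2373).
‖u_3‖ = 2.2774, so e_3 = (-0.3944, 0.5954, -0.6921, 0.1042).
Qᵀb = (-3.0237, 0.7873, 0.4838).
Back-substitute: x_3 = 0.4838/2.2774 = 0.2124.
x_2 = (0.7873 − 2.4111·0.2124)/2.9032 = 0.0948.
x_1 = (-3.0237 − 0.7559·0.0948 − 2.6458·0.2124)/5.2915 = -0.6912.

x = (-0.6912, 0.0948, 0.2124)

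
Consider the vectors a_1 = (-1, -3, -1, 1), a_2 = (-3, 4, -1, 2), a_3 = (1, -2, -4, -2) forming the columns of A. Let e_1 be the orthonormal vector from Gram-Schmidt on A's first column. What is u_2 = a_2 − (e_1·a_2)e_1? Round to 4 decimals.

u_2 = (-3.5000, 2.5000, -1.5000, 2.5000)

a_1 = (-1, -3, -1, 1); ‖a_1‖ = 3.4641, so e_1 = (-0.2887, -0.8660, -0.2887, 0.2887).
e_1·a_2 = (-0.2887)·(-3) + (-0.8660)·4 + (-0.2887)·(-1) + 0.2887·2 = -1.7321.
u_2 = a_2 + 1.7321·e_1 = (-3.5000, 2.5000, -1.5000, 2.5000).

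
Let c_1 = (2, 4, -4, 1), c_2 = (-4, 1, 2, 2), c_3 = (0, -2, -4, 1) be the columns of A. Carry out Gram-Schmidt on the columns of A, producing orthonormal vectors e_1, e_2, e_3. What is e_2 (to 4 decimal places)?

e_2 = (-0.7326, 0.4407, 0.1946, 0.4808)

c_1 = (2, 4, -4, 1); ‖c_1‖ = 6.0828, so e_1 = (0.3288, 0.6576, -0.6576, 0.1644).
e_1·c_2 = 0.3288·(-4) + 0.6576·1 + (-0.6576)·2 + 0.1644·2 = -1.6440.
u_2 = c_2 + 1.6440·e_1 = (-3.4595, 2.0811, 0.9189, 2.2703).
‖u_2‖ = 4.7220, so e_2 = (-0.7326, 0.4407, 0.1946, 0.4808).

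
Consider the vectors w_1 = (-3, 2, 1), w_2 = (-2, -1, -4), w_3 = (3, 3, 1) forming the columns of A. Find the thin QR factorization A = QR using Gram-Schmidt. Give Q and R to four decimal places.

Q = [[-0.8018, -0.4364, 0.4082], [0.5345, -0.2182, 0.8165], [0.2673, -0.8729, -0.4082]], R = [[3.7417, 0.0000, -0.5345], [0.0000, 4.5826, -2.8368], [0.0000, 0.0000, 3.2660]]

w_1 = (-3, 2, 1); ‖w_1‖ = 3.7417, so q_1 = (-0.8018, 0.5345, 0.2673).
q_1·w_2 = (-0.8018)·(-2) + 0.5345·(-1) + 0.2673·(-4) = 0.0000.
u_2 = w_2 + 0.0000·q_1 = (-2.0000, -1.0000, -4.0000).
‖u_2‖ = 4.5826, so q_2 = (-0.4364, -0.2182, -0.8729).
q_1·w_3 = (-0.8018)·3 + 0.5345·3 + 0.2673·1 = -0.5345; q_2·w_3 = (-0.4364)·3 + (-0.2182)·3 + (-0.8729)·1 = -2.8368.
u_3 = w_3 + 0.5345·q_1 + 2.8368·q_2 = (1.3333, 2.6667, -1.3333).
‖u_3‖ = 3.2660, so q_3 = (0.4082, 0.8165, -0.4082).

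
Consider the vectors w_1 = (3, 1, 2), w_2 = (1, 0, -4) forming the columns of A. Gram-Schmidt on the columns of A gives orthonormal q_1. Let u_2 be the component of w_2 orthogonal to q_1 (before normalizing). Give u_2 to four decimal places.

q_1 = w_1/‖w_1‖ = (3, 1, 2)/3.7417 = (0.8018, 0.2673, 0.5345).
r_{12} = q_1·w_2 = -1.3363.
u_2 = w_2 + 1.3363·q_1 = (2.0714, 0.3571, -3.2857).

u_2 = (2.0714, 0.3571, -3.2857)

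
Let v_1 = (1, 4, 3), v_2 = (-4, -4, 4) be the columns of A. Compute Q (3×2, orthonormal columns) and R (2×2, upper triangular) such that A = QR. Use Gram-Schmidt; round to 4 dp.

v_1 = (1, 4, 3); ‖v_1‖ = 5.0990, so q_1 = (0.1961, 0.7845, 0.5883).
q_1·v_2 = 0.1961·(-4) + 0.7845·(-4) + 0.5883·4 = -1.5689.
u_2 = v_2 + 1.5689·q_1 = (-3.6923, -2.7692, 4.9231).
‖u_2‖ = 6.7482, so q_2 = (-0.5472, -0.4104, 0.7295).

Q = [[0.1961, -0.5472], [0.7845, -0.4104], [0.5883, 0.7295]], R = [[5.0990, -1.5689], [0.0000, 6.7482]]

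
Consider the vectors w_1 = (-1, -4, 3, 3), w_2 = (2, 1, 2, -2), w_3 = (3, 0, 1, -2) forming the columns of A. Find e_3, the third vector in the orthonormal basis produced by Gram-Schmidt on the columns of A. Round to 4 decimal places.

e_3 = (0.6750, -0.5702, -0.4626, -0.0727)

w_1 = (-1, -4, 3, 3); ‖w_1‖ = 5.9161, so e_1 = (-0.1690, -0.6761, 0.5071, 0.5071).
e_1·w_2 = (-0.1690)·2 + (-0.6761)·1 + 0.5071·2 + 0.5071·(-2) = -1.0142.
u_2 = w_2 + 1.0142·e_1 = (1.8286, 0.3143, 2.5143, -1.4857).
‖u_2‖ = 3.4600, so e_2 = (0.5285, 0.0908, 0.7267, -0.4294).
e_1·w_3 = (-0.1690)·3 + (-0.6761)·0 + 0.5071·1 + 0.5071·(-2) = -1.0142; e_2·w_3 = 0.5285·3 + 0.0908·0 + 0.7267·1 + (-0.4294)·(-2) = 3.1710.
u_3 = w_3 + 1.0142·e_1 − 3.1710·e_2 = (1.1527, -0.9737, -0.7900, -0.1241).
‖u_3‖ = 1.7078, so e_3 = (0.6750, -0.5702, -0.4626, -0.0727).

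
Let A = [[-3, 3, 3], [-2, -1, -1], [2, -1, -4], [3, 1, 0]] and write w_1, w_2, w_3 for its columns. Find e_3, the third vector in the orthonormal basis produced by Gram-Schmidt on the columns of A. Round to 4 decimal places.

w_1 = (-3, -2, 2, 3); ‖w_1‖ = 5.0990, so e_1 = (-0.5883, -0.3922, 0.3922, 0.5883).
e_1·w_2 = (-0.5883)·3 + (-0.3922)·(-1) + 0.3922·(-1) + 0.5883·1 = -1.1767.
u_2 = w_2 + 1.1767·e_1 = (2.3077, -1.4615, -0.5385, 1.6923).
‖u_2‖ = 3.2581, so e_2 = (0.7083, -0.4486, -0.1653, 0.5194).
e_1·w_3 = (-0.5883)·3 + (-0.3922)·(-1) + 0.3922·(-4) + 0.5883·0 = -2.9417; e_2·w_3 = 0.7083·3 + (-0.4486)·(-1) + (-0.1653)·(-4) + 0.5194·0 = 3.2345.
u_3 = w_3 + 2.9417·e_1 − 3.2345·e_2 = (-1.0217, -0.7029, -2.3116, 0.0507).
‖u_3‖ = 2.6237, so e_3 = (-0.3894, -0.2679, -0.8810, 0.0193).

e_3 = (-0.3894, -0.2679, -0.8810, 0.0193)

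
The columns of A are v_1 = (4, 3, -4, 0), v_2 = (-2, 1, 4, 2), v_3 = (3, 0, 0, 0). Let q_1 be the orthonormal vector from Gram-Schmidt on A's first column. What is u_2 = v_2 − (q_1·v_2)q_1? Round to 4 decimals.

u_2 = (0.0488, 2.5366, 1.9512, 2.0000)

v_1 = (4, 3, -4, 0); ‖v_1‖ = 6.4031, so q_1 = (0.6247, 0.4685, -0.6247, 0.0000).
q_1·v_2 = 0.6247·(-2) + 0.4685·1 + (-0.6247)·4 + 0.0000·2 = -3.2796.
u_2 = v_2 + 3.2796·q_1 = (0.0488, 2.5366, 1.9512, 2.0000).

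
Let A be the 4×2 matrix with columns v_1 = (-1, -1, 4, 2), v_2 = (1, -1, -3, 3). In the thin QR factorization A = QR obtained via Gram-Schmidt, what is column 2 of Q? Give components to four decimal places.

q_2 = (0.1697, -0.2970, -0.4455, 0.8274)

v_1 = (-1, -1, 4, 2); ‖v_1‖ = 4.6904, so q_1 = (-0.2132, -0.2132, 0.8528, 0.4264).
q_1·v_2 = (-0.2132)·1 + (-0.2132)·(-1) + 0.8528·(-3) + 0.4264·3 = -1.2792.
u_2 = v_2 + 1.2792·q_1 = (0.7273, -1.2727, -1.9091, 3.5455).
‖u_2‖ = 4.2853, so q_2 = (0.1697, -0.2970, -0.4455, 0.8274).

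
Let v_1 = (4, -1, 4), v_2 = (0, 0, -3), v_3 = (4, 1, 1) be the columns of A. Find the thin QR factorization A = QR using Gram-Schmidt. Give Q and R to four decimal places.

Q = [[0.6963, 0.6755, 0.2425], [-0.1741, -0.1689, 0.9701], [0.6963, -0.7177, 0.0000]], R = [[5.7446, -2.0889, 3.3075], [0.0000, 2.1532, 1.8155], [0.0000, 0.0000, 1.9403]]

v_1 = (4, -1, 4); ‖v_1‖ = 5.7446, so q_1 = (0.6963, -0.1741, 0.6963).
q_1·v_2 = 0.6963·0 + (-0.1741)·0 + 0.6963·(-3) = -2.0889.
u_2 = v_2 + 2.0889·q_1 = (1.4545, -0.3636, -1.5455).
‖u_2‖ = 2.1532, so q_2 = (0.6755, -0.1689, -0.7177).
q_1·v_3 = 0.6963·4 + (-0.1741)·1 + 0.6963·1 = 3.3075; q_2·v_3 = 0.6755·4 + (-0.1689)·1 + (-0.7177)·1 = 1.8155.
u_3 = v_3 − 3.3075·q_1 − 1.8155·q_2 = (0.4706, 1.8824, 0.0000).
‖u_3‖ = 1.9403, so q_3 = (0.2425, 0.9701, 0.0000).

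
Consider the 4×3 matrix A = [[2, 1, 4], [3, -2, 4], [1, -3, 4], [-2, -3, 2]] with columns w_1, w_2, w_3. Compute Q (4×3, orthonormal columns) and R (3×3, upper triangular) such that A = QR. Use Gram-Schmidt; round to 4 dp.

e_1 = w_1/‖w_1‖ = (2, 3, 1, -2)/4.2426 = (0.4714, 0.7071, 0.2357, -0.4714).
r_{12} = e_1·w_2 = -0.2357.
u_2 = w_2 + 0.2357·e_1 = (1.1111, -1.8333, -2.9444, -3.1111).
‖u_2‖ = 4.7900, so e_2 = (0.2320, -0.3827, -0.6147, -0.6495).
r_{13} = e_1·w_3 = 4.7140; r_{23} = e_2·w_3 = -4.3609.
u_3 = w_3 − 4.7140·e_1 + 4.3609·e_2 = (2.7893, -1.0024, 0.2082, 1.3898).
‖u_3‖ = 3.2803, so e_3 = (0.8503, -0.3056, 0.0635, 0.4237).

Q = [[0.4714, 0.2320, 0.8503], [0.7071, -0.3827, -0.3056], [0.2357, -0.6147, 0.0635], [-0.4714, -0.6495, 0.4237]], R = [[4.2426, -0.2357, 4.7140], [0.0000, 4.7900, -4.3609], [0.0000, 0.0000, 3.2803]]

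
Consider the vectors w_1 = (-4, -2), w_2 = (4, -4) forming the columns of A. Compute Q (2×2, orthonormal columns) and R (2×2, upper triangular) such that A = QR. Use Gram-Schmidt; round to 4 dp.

w_1 = (-4, -2); ‖w_1‖ = 4.4721, so q_1 = (-0.8944, -0.4472).
q_1·w_2 = (-0.8944)·4 + (-0.4472)·(-4) = -1.7889.
u_2 = w_2 + 1.7889·q_1 = (2.4000, -4.8000).
‖u_2‖ = 5.3666, so q_2 = (0.4472, -0.8944).

Q = [[-0.8944, 0.4472], [-0.4472, -0.8944]], R = [[4.4721, -1.7889], [0.0000, 5.3666]]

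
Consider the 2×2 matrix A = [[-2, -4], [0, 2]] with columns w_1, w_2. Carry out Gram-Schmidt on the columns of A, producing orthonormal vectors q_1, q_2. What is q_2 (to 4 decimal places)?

q_1 = w_1/‖w_1‖ = (-2, 0)/2.0000 = (-1.0000, 0.0000).
r_{12} = q_1·w_2 = 4.0000.
u_2 = w_2 − 4.0000·q_1 = (0.0000, 2.0000).
‖u_2‖ = 2.0000, so q_2 = (0.0000, 1.0000).

q_2 = (0.0000, 1.0000)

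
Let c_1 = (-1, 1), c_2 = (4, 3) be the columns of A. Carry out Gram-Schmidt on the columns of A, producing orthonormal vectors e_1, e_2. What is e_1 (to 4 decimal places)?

e_1 = (-0.7071, 0.7071)

e_1 = c_1/‖c_1‖ = (-1, 1)/1.4142 = (-0.7071, 0.7071).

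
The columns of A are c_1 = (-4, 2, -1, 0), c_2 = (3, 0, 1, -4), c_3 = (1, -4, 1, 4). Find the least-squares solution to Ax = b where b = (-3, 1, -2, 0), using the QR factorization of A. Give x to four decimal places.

c_1 = (-4, 2, -1, 0); ‖c_1‖ = 4.5826, so e_1 = (-0.8729, 0.4364, -0.2182, 0.0000).
e_1·c_2 = (-0.8729)·3 + 0.4364·0 + (-0.2182)·1 + 0.0000·(-4) = -2.8368.
u_2 = c_2 + 2.8368·e_1 = (0.5238, 1.2381, 0.3810, -4.0000).
‖u_2‖ = 4.2370, so e_2 = (0.1236, 0.2922, 0.0899, -0.9441).
e_1·c_3 = (-0.8729)·1 + 0.4364·(-4) + (-0.2182)·1 + 0.0000·4 = -2.8368; e_2·c_3 = 0.1236·1 + 0.2922·(-4) + 0.0899·1 + (-0.9441)·4 = -4.7315.
u_3 = c_3 + 2.8368·e_1 + 4.7315·e_2 = (-0.8912, -1.3793, 0.8064, -0.4668).
‖u_3‖ = 1.8881, so e_3 = (-0.4720, -0.7305, 0.4271, -0.2473).
Qᵀb = (3.4915, -0.2585, -0.1686).
Back-substitute: x_3 = -0.1686/1.8881 = -0.0893.
x_2 = (-0.2585 + 4.7315·(-0.0893))/4.2370 = -0.1607.
x_1 = (3.4915 + 2.8368·(-0.1607) + 2.8368·(-0.0893))/4.5826 = 0.6071.

x = (0.6071, -0.1607, -0.0893)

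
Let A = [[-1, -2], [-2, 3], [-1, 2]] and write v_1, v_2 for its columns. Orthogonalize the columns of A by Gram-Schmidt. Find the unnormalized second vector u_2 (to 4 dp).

u_2 = (-3.0000, 1.0000, 1.0000)

v_1 = (-1, -2, -1); ‖v_1‖ = 2.4495, so e_1 = (-0.4082, -0.8165, -0.4082).
e_1·v_2 = (-0.4082)·(-2) + (-0.8165)·3 + (-0.4082)·2 = -2.4495.
u_2 = v_2 + 2.4495·e_1 = (-3.0000, 1.0000, 1.0000).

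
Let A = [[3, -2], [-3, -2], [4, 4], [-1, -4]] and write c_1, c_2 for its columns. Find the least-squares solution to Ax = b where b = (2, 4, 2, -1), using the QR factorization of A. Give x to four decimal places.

x = (0.1200, -0.0600)

q_1 = c_1/‖c_1‖ = (3, -3, 4, -1)/5.9161 = (0.5071, -0.5071, 0.6761, -0.1690).
r_{12} = q_1·c_2 = 3.3806.
u_2 = c_2 − 3.3806·q_1 = (-3.7143, -0.2857, 1.7143, -3.4286).
‖u_2‖ = 5.3452, so q_2 = (-0.6949, -0.0535, 0.3207, -0.6414).
Qᵀb = (0.5071, -0.3207).
Back-substitute: x_2 = -0.3207/5.3452 = -0.0600.
x_1 = (0.5071 − 3.3806·(-0.0600))/5.9161 = 0.1200.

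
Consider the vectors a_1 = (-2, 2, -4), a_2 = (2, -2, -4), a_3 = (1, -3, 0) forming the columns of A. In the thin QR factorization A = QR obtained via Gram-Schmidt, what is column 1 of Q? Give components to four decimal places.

q_1 = (-0.4082, 0.4082, -0.8165)

a_1 = (-2, 2, -4); ‖a_1‖ = 4.8990, so q_1 = (-0.4082, 0.4082, -0.8165).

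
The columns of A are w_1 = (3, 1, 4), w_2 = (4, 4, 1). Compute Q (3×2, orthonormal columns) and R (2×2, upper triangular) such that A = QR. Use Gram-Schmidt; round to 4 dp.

q_1 = w_1/‖w_1‖ = (3, 1, 4)/5.0990 = (0.5883, 0.1961, 0.7845).
r_{12} = q_1·w_2 = 3.9223.
u_2 = w_2 − 3.9223·q_1 = (1.6923, 3.2308, -2.0769).
‖u_2‖ = 4.1971, so q_2 = (0.4032, 0.7698, -0.4949).

Q = [[0.5883, 0.4032], [0.1961, 0.7698], [0.7845, -0.4949]], R = [[5.0990, 3.9223], [0.0000, 4.1971]]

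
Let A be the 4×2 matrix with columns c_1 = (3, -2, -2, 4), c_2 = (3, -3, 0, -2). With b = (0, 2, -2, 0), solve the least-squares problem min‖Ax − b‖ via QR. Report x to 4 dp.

c_1 = (3, -2, -2, 4); ‖c_1‖ = 5.7446, so q_1 = (0.5222, -0.3482, -0.3482, 0.6963).
q_1·c_2 = 0.5222·3 + (-0.3482)·(-3) + (-0.3482)·0 + 0.6963·(-2) = 1.2185.
u_2 = c_2 − 1.2185·q_1 = (2.3636, -2.5758, 0.4242, -2.8485).
‖u_2‖ = 4.5294, so q_2 = (0.5218, -0.5687, 0.0937, -0.6289).
Qᵀb = (0.0000, -1.3247).
Back-substitute: x_2 = -1.3247/4.5294 = -0.2925.
x_1 = (0.0000 − 1.2185·(-0.2925))/5.7446 = 0.0620.

x = (0.0620, -0.2925)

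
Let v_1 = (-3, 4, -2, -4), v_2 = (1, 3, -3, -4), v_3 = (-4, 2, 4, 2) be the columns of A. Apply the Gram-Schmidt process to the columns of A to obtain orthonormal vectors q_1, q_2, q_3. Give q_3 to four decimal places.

v_1 = (-3, 4, -2, -4); ‖v_1‖ = 6.7082, so q_1 = (-0.4472, 0.5963, -0.2981, -0.5963).
q_1·v_2 = (-0.4472)·1 + 0.5963·3 + (-0.2981)·(-3) + (-0.5963)·(-4) = 4.6212.
u_2 = v_2 − 4.6212·q_1 = (3.0667, 0.2444, -1.6222, -1.2444).
‖u_2‖ = 3.6938, so q_2 = (0.8302, 0.0662, -0.4392, -0.3369).
q_1·v_3 = (-0.4472)·(-4) + 0.5963·2 + (-0.2981)·4 + (-0.5963)·2 = 0.5963; q_2·v_3 = 0.8302·(-4) + 0.0662·2 + (-0.4392)·4 + (-0.3369)·2 = -5.6190.
u_3 = v_3 − 0.5963·q_1 + 5.6190·q_2 = (0.9316, 2.0163, 1.7101, 0.4625).
‖u_3‖ = 2.8411, so q_3 = (0.3279, 0.7097, 0.6019, 0.1628).

q_3 = (0.3279, 0.7097, 0.6019, 0.1628)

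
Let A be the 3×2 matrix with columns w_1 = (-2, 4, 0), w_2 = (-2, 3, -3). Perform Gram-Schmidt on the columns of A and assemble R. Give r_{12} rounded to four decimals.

w_1 = (-2, 4, 0); ‖w_1‖ = 4.4721, so q_1 = (-0.4472, 0.8944, 0.0000).
r_{12} = q_1·w_2 = 3.5777.

r_{12} = 3.5777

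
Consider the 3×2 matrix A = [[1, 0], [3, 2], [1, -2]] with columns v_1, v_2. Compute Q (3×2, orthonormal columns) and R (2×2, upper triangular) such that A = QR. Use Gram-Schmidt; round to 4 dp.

v_1 = (1, 3, 1); ‖v_1‖ = 3.3166, so e_1 = (0.3015, 0.9045, 0.3015).
e_1·v_2 = 0.3015·0 + 0.9045·2 + 0.3015·(-2) = 1.2060.
u_2 = v_2 − 1.2060·e_1 = (-0.3636, 0.9091, -2.3636).
‖u_2‖ = 2.5584, so e_2 = (-0.1421, 0.3553, -0.9239).

Q = [[0.3015, -0.1421], [0.9045, 0.3553], [0.3015, -0.9239]], R = [[3.3166, 1.2060], [0.0000, 2.5584]]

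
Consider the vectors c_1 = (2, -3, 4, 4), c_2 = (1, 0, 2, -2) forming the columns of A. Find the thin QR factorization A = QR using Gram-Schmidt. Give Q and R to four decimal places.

Q = [[0.2981, 0.3052], [-0.4472, 0.0447], [0.5963, 0.6104], [0.5963, -0.7295]], R = [[6.7082, 0.2981], [0.0000, 2.9851]]

c_1 = (2, -3, 4, 4); ‖c_1‖ = 6.7082, so e_1 = (0.2981, -0.4472, 0.5963, 0.5963).
e_1·c_2 = 0.2981·1 + (-0.4472)·0 + 0.5963·2 + 0.5963·(-2) = 0.2981.
u_2 = c_2 − 0.2981·e_1 = (0.9111, 0.1333, 1.8222, -2.1778).
‖u_2‖ = 2.9851, so e_2 = (0.3052, 0.0447, 0.6104, -0.7295).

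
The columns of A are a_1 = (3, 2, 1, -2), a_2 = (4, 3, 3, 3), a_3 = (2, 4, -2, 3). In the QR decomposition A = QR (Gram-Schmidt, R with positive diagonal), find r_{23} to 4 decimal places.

r_{23} = 3.2593

a_1 = (3, 2, 1, -2); ‖a_1‖ = 4.2426, so q_1 = (0.7071, 0.4714, 0.2357, -0.4714).
q_1·a_2 = 0.7071·4 + 0.4714·3 + 0.2357·3 + (-0.4714)·3 = 3.5355.
u_2 = a_2 − 3.5355·q_1 = (1.5000, 1.3333, 2.1667, 4.6667).
‖u_2‖ = 5.5227, so q_2 = (0.2716, 0.2414, 0.3923, 0.8450).
r_{23} = q_2·a_3 = 3.2593.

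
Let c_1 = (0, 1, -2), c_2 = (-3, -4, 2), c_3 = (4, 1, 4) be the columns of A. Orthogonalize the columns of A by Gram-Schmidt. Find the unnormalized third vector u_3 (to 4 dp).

u_3 = (0.4444, -0.4444, -0.2222)

e_1 = c_1/‖c_1‖ = (0, 1, -2)/2.2361 = (0.0000, 0.4472, -0.8944).
r_{12} = e_1·c_2 = -3.5777.
u_2 = c_2 + 3.5777·e_1 = (-3.0000, -2.4000, -1.2000).
‖u_2‖ = 4.0249, so e_2 = (-0.7454, -0.5963, -0.2981).
r_{13} = e_1·c_3 = -3.1305; r_{23} = e_2·c_3 = -4.7703.
u_3 = c_3 + 3.1305·e_1 + 4.7703·e_2 = (0.4444, -0.4444, -0.2222).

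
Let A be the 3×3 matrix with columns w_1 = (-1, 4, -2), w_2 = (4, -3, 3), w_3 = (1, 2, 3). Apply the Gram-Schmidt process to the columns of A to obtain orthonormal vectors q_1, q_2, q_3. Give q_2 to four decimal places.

w_1 = (-1, 4, -2); ‖w_1‖ = 4.5826, so q_1 = (-0.2182, 0.8729, -0.4364).
q_1·w_2 = (-0.2182)·4 + 0.8729·(-3) + (-0.4364)·3 = -4.8008.
u_2 = w_2 + 4.8008·q_1 = (2.9524, 1.1905, 0.9048).
‖u_2‖ = 3.3094, so q_2 = (0.8921, 0.3597, 0.2734).

q_2 = (0.8921, 0.3597, 0.2734)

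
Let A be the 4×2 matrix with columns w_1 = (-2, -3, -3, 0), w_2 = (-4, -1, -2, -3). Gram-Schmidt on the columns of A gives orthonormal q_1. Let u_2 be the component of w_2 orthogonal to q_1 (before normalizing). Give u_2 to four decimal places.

w_1 = (-2, -3, -3, 0); ‖w_1‖ = 4.6904, so q_1 = (-0.4264, -0.6396, -0.6396, 0.0000).
q_1·w_2 = (-0.4264)·(-4) + (-0.6396)·(-1) + (-0.6396)·(-2) + 0.0000·(-3) = 3.6244.
u_2 = w_2 − 3.6244·q_1 = (-2.4545, 1.3182, 0.3182, -3.0000).

u_2 = (-2.4545, 1.3182, 0.3182, -3.0000)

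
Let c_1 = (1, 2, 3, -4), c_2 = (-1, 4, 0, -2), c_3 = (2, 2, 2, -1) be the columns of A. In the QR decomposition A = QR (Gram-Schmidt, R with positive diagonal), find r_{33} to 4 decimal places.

r_{33} = 2.1134

c_1 = (1, 2, 3, -4); ‖c_1‖ = 5.4772, so q_1 = (0.1826, 0.3651, 0.5477, -0.7303).
q_1·c_2 = 0.1826·(-1) + 0.3651·4 + 0.5477·0 + (-0.7303)·(-2) = 2.7386.
u_2 = c_2 − 2.7386·q_1 = (-1.5000, 3.0000, -1.5000, 0.0000).
‖u_2‖ = 3.6742, so q_2 = (-0.4082, 0.8165, -0.4082, 0.0000).
q_1·c_3 = 0.1826·2 + 0.3651·2 + 0.5477·2 + (-0.7303)·(-1) = 2.9212; q_2·c_3 = (-0.4082)·2 + 0.8165·2 + (-0.4082)·2 + (0.0000)·(-1) = 0.0000.
u_3 = c_3 − 2.9212·q_1 − 0.0000·q_2 = (1.4667, 0.9333, 0.4000, 1.1333).
r_{33} = ‖u_3‖ = 2.1134.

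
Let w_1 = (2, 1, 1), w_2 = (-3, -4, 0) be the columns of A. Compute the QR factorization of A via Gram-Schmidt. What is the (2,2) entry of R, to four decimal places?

r_{22} = 2.8868

e_1 = w_1/‖w_1‖ = (2, 1, 1)/2.4495 = (0.8165, 0.4082, 0.4082).
r_{12} = e_1·w_2 = -4.0825.
u_2 = w_2 + 4.0825·e_1 = (0.3333, -2.3333, 1.6667).
r_{22} = ‖u_2‖ = 2.8868.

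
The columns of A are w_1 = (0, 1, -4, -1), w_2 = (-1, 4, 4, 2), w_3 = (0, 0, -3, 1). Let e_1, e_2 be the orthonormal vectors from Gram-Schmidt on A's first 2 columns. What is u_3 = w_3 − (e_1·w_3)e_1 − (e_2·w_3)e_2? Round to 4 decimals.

u_3 = (-0.0553, -0.3468, -0.5064, 1.6787)

w_1 = (0, 1, -4, -1); ‖w_1‖ = 4.2426, so e_1 = (0.0000, 0.2357, -0.9428, -0.2357).
e_1·w_2 = 0.0000·(-1) + 0.2357·4 + (-0.9428)·4 + (-0.2357)·2 = -3.2998.
u_2 = w_2 + 3.2998·e_1 = (-1.0000, 4.7778, 0.8889, 1.2222).
‖u_2‖ = 5.1099, so e_2 = (-0.1957, 0.9350, 0.1740, 0.2392).
e_1·w_3 = 0.0000·0 + 0.2357·0 + (-0.9428)·(-3) + (-0.2357)·1 = 2.5927; e_2·w_3 = (-0.1957)·0 + 0.9350·0 + 0.1740·(-3) + 0.2392·1 = -0.2827.
u_3 = w_3 − 2.5927·e_1 + 0.2827·e_2 = (-0.0553, -0.3468, -0.5064, 1.6787).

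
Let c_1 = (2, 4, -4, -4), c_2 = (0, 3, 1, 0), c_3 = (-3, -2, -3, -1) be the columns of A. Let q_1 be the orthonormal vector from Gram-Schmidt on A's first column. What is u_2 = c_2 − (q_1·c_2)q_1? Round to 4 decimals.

q_1 = c_1/‖c_1‖ = (2, 4, -4, -4)/7.2111 = (0.2774, 0.5547, -0.5547, -0.5547).
r_{12} = q_1·c_2 = 1.1094.
u_2 = c_2 − 1.1094·q_1 = (-0.3077, 2.3846, 1.6154, 0.6154).

u_2 = (-0.3077, 2.3846, 1.6154, 0.6154)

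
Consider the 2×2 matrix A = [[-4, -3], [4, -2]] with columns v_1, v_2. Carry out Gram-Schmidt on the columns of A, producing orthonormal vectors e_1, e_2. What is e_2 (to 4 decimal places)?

e_2 = (-0.7071, -0.7071)

v_1 = (-4, 4); ‖v_1‖ = 5.6569, so e_1 = (-0.7071, 0.7071).
e_1·v_2 = (-0.7071)·(-3) + 0.7071·(-2) = 0.7071.
u_2 = v_2 − 0.7071·e_1 = (-2.5000, -2.5000).
‖u_2‖ = 3.5355, so e_2 = (-0.7071, -0.7071).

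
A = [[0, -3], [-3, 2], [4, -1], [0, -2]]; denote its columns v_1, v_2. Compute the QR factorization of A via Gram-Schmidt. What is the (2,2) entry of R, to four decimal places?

r_{22} = 3.7417

v_1 = (0, -3, 4, 0); ‖v_1‖ = 5.0000, so e_1 = (0.0000, -0.6000, 0.8000, 0.0000).
e_1·v_2 = 0.0000·(-3) + (-0.6000)·2 + 0.8000·(-1) + 0.0000·(-2) = -2.0000.
u_2 = v_2 + 2.0000·e_1 = (-3.0000, 0.8000, 0.6000, -2.0000).
r_{22} = ‖u_2‖ = 3.7417.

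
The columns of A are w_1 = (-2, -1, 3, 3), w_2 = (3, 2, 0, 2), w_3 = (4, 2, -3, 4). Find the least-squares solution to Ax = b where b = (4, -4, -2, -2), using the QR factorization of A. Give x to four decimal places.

x = (-0.6485, -0.4943, 0.2961)

q_1 = w_1/‖w_1‖ = (-2, -1, 3, 3)/4.7958 = (-0.4170, -0.2085, 0.6255, 0.6255).
r_{12} = q_1·w_2 = -0.4170.
u_2 = w_2 + 0.4170·q_1 = (2.8261, 1.9130, 0.2609, 2.2609).
‖u_2‖ = 4.1020, so q_2 = (0.6890, 0.4664, 0.0636, 0.5512).
r_{13} = q_1·w_3 = -1.4596; r_{23} = q_2·w_3 = 5.7025.
u_3 = w_3 + 1.4596·q_1 − 5.7025·q_2 = (-0.5375, -0.9638, -2.4496, 1.7700).
‖u_3‖ = 3.2174, so q_3 = (-0.1671, -0.2996, -0.7614, 0.5501).
Qᵀb = (-3.3362, -0.3392, 0.9525).
Back-substitute: x_3 = 0.9525/3.2174 = 0.2961.
x_2 = (-0.3392 − 5.7025·0.2961)/4.1020 = -0.4943.
x_1 = (-3.3362 + 0.4170·(-0.4943) + 1.4596·0.2961)/4.7958 = -0.6485.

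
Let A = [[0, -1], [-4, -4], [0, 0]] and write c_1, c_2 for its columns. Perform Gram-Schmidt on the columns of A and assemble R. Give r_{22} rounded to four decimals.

c_1 = (0, -4, 0); ‖c_1‖ = 4.0000, so q_1 = (0.0000, -1.0000, 0.0000).
q_1·c_2 = 0.0000·(-1) + (-1.0000)·(-4) + 0.0000·0 = 4.0000.
u_2 = c_2 − 4.0000·q_1 = (-1.0000, 0.0000, 0.0000).
r_{22} = ‖u_2‖ = 1.0000.

r_{22} = 1.0000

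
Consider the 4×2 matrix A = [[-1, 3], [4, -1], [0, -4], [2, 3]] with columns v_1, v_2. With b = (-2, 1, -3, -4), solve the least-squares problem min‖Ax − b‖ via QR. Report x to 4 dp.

x = (-0.1049, -0.2030)

v_1 = (-1, 4, 0, 2); ‖v_1‖ = 4.5826, so q_1 = (-0.2182, 0.8729, 0.0000, 0.4364).
q_1·v_2 = (-0.2182)·3 + 0.8729·(-1) + 0.0000·(-4) + 0.4364·3 = -0.2182.
u_2 = v_2 + 0.2182·q_1 = (2.9524, -0.8095, -4.0000, 3.0952).
‖u_2‖ = 5.9121, so q_2 = (0.4994, -0.1369, -0.6766, 0.5235).
Qᵀb = (-0.4364, -1.2001).
Back-substitute: x_2 = -1.2001/5.9121 = -0.2030.
x_1 = (-0.4364 + 0.2182·(-0.2030))/4.5826 = -0.1049.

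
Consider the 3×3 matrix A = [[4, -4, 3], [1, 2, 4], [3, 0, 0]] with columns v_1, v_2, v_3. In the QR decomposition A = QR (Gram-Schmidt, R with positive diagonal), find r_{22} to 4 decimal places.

v_1 = (4, 1, 3); ‖v_1‖ = 5.0990, so e_1 = (0.7845, 0.1961, 0.5883).
e_1·v_2 = 0.7845·(-4) + 0.1961·2 + 0.5883·0 = -2.7456.
u_2 = v_2 + 2.7456·e_1 = (-1.8462, 2.5385, 1.6154).
r_{22} = ‖u_2‖ = 3.5301.

r_{22} = 3.5301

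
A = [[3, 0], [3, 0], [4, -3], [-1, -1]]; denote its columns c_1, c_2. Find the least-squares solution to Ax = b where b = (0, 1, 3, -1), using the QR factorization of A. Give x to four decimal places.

c_1 = (3, 3, 4, -1); ‖c_1‖ = 5.9161, so e_1 = (0.5071, 0.5071, 0.6761, -0.1690).
e_1·c_2 = 0.5071·0 + 0.5071·0 + 0.6761·(-3) + (-0.1690)·(-1) = -1.8593.
u_2 = c_2 + 1.8593·e_1 = (0.9429, 0.9429, -1.7429, -1.3143).
‖u_2‖ = 2.5579, so e_2 = (0.3686, 0.3686, -0.6814, -0.5138).
Qᵀb = (2.7045, -1.1617).
Back-substitute: x_2 = -1.1617/2.5579 = -0.4541.
x_1 = (2.7045 + 1.8593·(-0.4541))/5.9161 = 0.3144.

x = (0.3144, -0.4541)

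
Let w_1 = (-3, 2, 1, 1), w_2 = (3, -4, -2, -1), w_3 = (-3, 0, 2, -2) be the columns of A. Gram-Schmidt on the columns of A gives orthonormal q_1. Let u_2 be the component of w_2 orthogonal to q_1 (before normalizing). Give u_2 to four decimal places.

u_2 = (-1.0000, -1.3333, -0.6667, 0.3333)

w_1 = (-3, 2, 1, 1); ‖w_1‖ = 3.8730, so q_1 = (-0.7746, 0.5164, 0.2582, 0.2582).
q_1·w_2 = (-0.7746)·3 + 0.5164·(-4) + 0.2582·(-2) + 0.2582·(-1) = -5.1640.
u_2 = w_2 + 5.1640·q_1 = (-1.0000, -1.3333, -0.6667, 0.3333).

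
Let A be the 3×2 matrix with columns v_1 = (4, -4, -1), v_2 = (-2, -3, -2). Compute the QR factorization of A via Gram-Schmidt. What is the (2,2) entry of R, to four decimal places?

v_1 = (4, -4, -1); ‖v_1‖ = 5.7446, so e_1 = (0.6963, -0.6963, -0.1741).
e_1·v_2 = 0.6963·(-2) + (-0.6963)·(-3) + (-0.1741)·(-2) = 1.0445.
u_2 = v_2 − 1.0445·e_1 = (-2.7273, -2.2727, -1.8182).
r_{22} = ‖u_2‖ = 3.9886.

r_{22} = 3.9886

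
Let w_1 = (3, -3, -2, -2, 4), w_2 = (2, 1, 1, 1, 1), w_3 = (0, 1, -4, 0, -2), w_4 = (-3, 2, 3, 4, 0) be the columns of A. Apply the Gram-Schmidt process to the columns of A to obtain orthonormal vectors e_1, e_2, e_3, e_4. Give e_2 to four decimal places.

w_1 = (3, -3, -2, -2, 4); ‖w_1‖ = 6.4807, so e_1 = (0.4629, -0.4629, -0.3086, -0.3086, 0.6172).
e_1·w_2 = 0.4629·2 + (-0.4629)·1 + (-0.3086)·1 + (-0.3086)·1 + 0.6172·1 = 0.4629.
u_2 = w_2 − 0.4629·e_1 = (1.7857, 1.2143, 1.1429, 1.1429, 0.7143).
‖u_2‖ = 2.7903, so e_2 = (0.6400, 0.4352, 0.4096, 0.4096, 0.2560).

e_2 = (0.6400, 0.4352, 0.4096, 0.4096, 0.2560)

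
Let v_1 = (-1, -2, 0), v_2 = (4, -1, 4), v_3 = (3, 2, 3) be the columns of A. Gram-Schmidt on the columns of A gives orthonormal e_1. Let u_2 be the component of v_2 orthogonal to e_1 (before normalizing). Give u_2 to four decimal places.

u_2 = (3.6000, -1.8000, 4.0000)

v_1 = (-1, -2, 0); ‖v_1‖ = 2.2361, so e_1 = (-0.4472, -0.8944, 0.0000).
e_1·v_2 = (-0.4472)·4 + (-0.8944)·(-1) + 0.0000·4 = -0.8944.
u_2 = v_2 + 0.8944·e_1 = (3.6000, -1.8000, 4.0000).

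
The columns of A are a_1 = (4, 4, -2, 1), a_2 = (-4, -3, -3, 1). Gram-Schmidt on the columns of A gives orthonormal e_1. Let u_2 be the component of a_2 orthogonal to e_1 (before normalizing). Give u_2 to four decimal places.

a_1 = (4, 4, -2, 1); ‖a_1‖ = 6.0828, so e_1 = (0.6576, 0.6576, -0.3288, 0.1644).
e_1·a_2 = 0.6576·(-4) + 0.6576·(-3) + (-0.3288)·(-3) + 0.1644·1 = -3.4524.
u_2 = a_2 + 3.4524·e_1 = (-1.7297, -0.7297, -4.1351, 1.5676).

u_2 = (-1.7297, -0.7297, -4.1351, 1.5676)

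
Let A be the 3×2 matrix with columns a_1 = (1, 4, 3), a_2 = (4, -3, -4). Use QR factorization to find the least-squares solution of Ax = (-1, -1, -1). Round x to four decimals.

a_1 = (1, 4, 3); ‖a_1‖ = 5.0990, so e_1 = (0.1961, 0.7845, 0.5883).
e_1·a_2 = 0.1961·4 + 0.7845·(-3) + 0.5883·(-4) = -3.9223.
u_2 = a_2 + 3.9223·e_1 = (4.7692, 0.0769, -1.6923).
‖u_2‖ = 5.0612, so e_2 = (0.9423, 0.0152, -0.3344).
Qᵀb = (-1.5689, -0.6231).
Back-substitute: x_2 = -0.6231/5.0612 = -0.1231.
x_1 = (-1.5689 + 3.9223·(-0.1231))/5.0990 = -0.4024.

x = (-0.4024, -0.1231)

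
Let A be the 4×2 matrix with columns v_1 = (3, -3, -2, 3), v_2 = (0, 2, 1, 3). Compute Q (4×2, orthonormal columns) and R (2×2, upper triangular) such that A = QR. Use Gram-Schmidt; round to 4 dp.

Q = [[0.5388, -0.0259], [-0.5388, 0.5610], [-0.3592, 0.2848], [0.5388, 0.7768]], R = [[5.5678, 0.1796], [0.0000, 3.7373]]

v_1 = (3, -3, -2, 3); ‖v_1‖ = 5.5678, so q_1 = (0.5388, -0.5388, -0.3592, 0.5388).
q_1·v_2 = 0.5388·0 + (-0.5388)·2 + (-0.3592)·1 + 0.5388·3 = 0.1796.
u_2 = v_2 − 0.1796·q_1 = (-0.0968, 2.0968, 1.0645, 2.9032).
‖u_2‖ = 3.7373, so q_2 = (-0.0259, 0.5610, 0.2848, 0.7768).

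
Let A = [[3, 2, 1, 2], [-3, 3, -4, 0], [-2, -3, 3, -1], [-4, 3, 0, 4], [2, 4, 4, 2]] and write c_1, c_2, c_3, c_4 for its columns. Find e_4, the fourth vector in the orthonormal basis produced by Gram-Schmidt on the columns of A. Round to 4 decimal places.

e_4 = (0.4498, -0.4804, -0.1982, 0.5747, -0.4442)

c_1 = (3, -3, -2, -4, 2); ‖c_1‖ = 6.4807, so e_1 = (0.4629, -0.4629, -0.3086, -0.6172, 0.3086).
e_1·c_2 = 0.4629·2 + (-0.4629)·3 + (-0.3086)·(-3) + (-0.6172)·3 + 0.3086·4 = -0.1543.
u_2 = c_2 + 0.1543·e_1 = (2.0714, 2.9286, -3.0476, 2.9048, 4.0476).
‖u_2‖ = 6.8539, so e_2 = (0.3022, 0.4273, -0.4447, 0.4238, 0.5906).
e_1·c_3 = 0.4629·1 + (-0.4629)·(-4) + (-0.3086)·3 + (-0.6172)·0 + 0.3086·4 = 2.6232; e_2·c_3 = 0.3022·1 + 0.4273·(-4) + (-0.4447)·3 + 0.4238·0 + 0.5906·4 = -0.3787.
u_3 = c_3 − 2.6232·e_1 + 0.3787·e_2 = (-0.0998, -2.6239, 3.6412, 1.7795, 3.4141).
‖u_3‖ = 5.9140, so e_3 = (-0.0169, -0.4437, 0.6157, 0.3009, 0.5773).
e_1·c_4 = 0.4629·2 + (-0.4629)·0 + (-0.3086)·(-1) + (-0.6172)·4 + 0.3086·2 = -0.6172; e_2·c_4 = 0.3022·2 + 0.4273·0 + (-0.4447)·(-1) + 0.4238·4 + 0.5906·2 = 3.9255; e_3·c_4 = (-0.0169)·2 + (-0.4437)·0 + 0.6157·(-1) + 0.3009·4 + 0.5773·2 = 1.7087.
u_4 = c_4 + 0.6172·e_1 − 3.9255·e_2 − 1.7087·e_3 = (1.1282, -1.2049, -0.4970, 1.4412, -1.1141).
‖u_4‖ = 2.5080, so e_4 = (0.4498, -0.4804, -0.1982, 0.5747, -0.4442).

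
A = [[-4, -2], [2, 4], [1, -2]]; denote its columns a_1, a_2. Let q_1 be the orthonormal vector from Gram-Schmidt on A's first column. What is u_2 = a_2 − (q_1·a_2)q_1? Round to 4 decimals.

u_2 = (0.6667, 2.6667, -2.6667)

a_1 = (-4, 2, 1); ‖a_1‖ = 4.5826, so q_1 = (-0.8729, 0.4364, 0.2182).
q_1·a_2 = (-0.8729)·(-2) + 0.4364·4 + 0.2182·(-2) = 3.0551.
u_2 = a_2 − 3.0551·q_1 = (0.6667, 2.6667, -2.6667).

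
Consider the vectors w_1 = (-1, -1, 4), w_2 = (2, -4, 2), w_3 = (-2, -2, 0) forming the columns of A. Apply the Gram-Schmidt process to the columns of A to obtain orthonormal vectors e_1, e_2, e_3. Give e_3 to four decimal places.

e_3 = (-0.7683, -0.5488, -0.3293)

w_1 = (-1, -1, 4); ‖w_1‖ = 4.2426, so e_1 = (-0.2357, -0.2357, 0.9428).
e_1·w_2 = (-0.2357)·2 + (-0.2357)·(-4) + 0.9428·2 = 2.3570.
u_2 = w_2 − 2.3570·e_1 = (2.5556, -3.4444, -0.2222).
‖u_2‖ = 4.2947, so e_2 = (0.5950, -0.8020, -0.0517).
e_1·w_3 = (-0.2357)·(-2) + (-0.2357)·(-2) + 0.9428·0 = 0.9428; e_2·w_3 = 0.5950·(-2) + (-0.8020)·(-2) + (-0.0517)·0 = 0.4139.
u_3 = w_3 − 0.9428·e_1 − 0.4139·e_2 = (-2.0241, -1.4458, -0.8675).
‖u_3‖ = 2.6343, so e_3 = (-0.7683, -0.5488, -0.3293).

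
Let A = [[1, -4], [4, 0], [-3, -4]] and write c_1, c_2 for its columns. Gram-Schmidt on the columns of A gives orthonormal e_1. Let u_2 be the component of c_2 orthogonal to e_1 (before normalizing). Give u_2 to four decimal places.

e_1 = c_1/‖c_1‖ = (1, 4, -3)/5.0990 = (0.1961, 0.7845, -0.5883).
r_{12} = e_1·c_2 = 1.5689.
u_2 = c_2 − 1.5689·e_1 = (-4.3077, -1.2308, -3.0769).

u_2 = (-4.3077, -1.2308, -3.0769)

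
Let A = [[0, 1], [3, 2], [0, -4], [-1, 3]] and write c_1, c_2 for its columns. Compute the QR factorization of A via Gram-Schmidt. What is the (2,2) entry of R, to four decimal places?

r_{22} = 5.3944

c_1 = (0, 3, 0, -1); ‖c_1‖ = 3.1623, so q_1 = (0.0000, 0.9487, 0.0000, -0.3162).
q_1·c_2 = 0.0000·1 + 0.9487·2 + 0.0000·(-4) + (-0.3162)·3 = 0.9487.
u_2 = c_2 − 0.9487·q_1 = (1.0000, 1.1000, -4.0000, 3.3000).
r_{22} = ‖u_2‖ = 5.3944.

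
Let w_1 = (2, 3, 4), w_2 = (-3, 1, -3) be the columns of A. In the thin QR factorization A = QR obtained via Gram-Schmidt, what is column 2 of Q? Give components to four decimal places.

w_1 = (2, 3, 4); ‖w_1‖ = 5.3852, so e_1 = (0.3714, 0.5571, 0.7428).
e_1·w_2 = 0.3714·(-3) + 0.5571·1 + 0.7428·(-3) = -2.7854.
u_2 = w_2 + 2.7854·e_1 = (-1.9655, 2.5517, -0.9310).
‖u_2‖ = 3.3528, so e_2 = (-0.5862, 0.7611, -0.2777).

e_2 = (-0.5862, 0.7611, -0.2777)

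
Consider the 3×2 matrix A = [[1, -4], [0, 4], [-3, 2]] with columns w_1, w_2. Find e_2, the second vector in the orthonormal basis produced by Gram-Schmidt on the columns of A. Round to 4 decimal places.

w_1 = (1, 0, -3); ‖w_1‖ = 3.1623, so e_1 = (0.3162, 0.0000, -0.9487).
e_1·w_2 = 0.3162·(-4) + 0.0000·4 + (-0.9487)·2 = -3.1623.
u_2 = w_2 + 3.1623·e_1 = (-3.0000, 4.0000, -1.0000).
‖u_2‖ = 5.0990, so e_2 = (-0.5883, 0.7845, -0.1961).

e_2 = (-0.5883, 0.7845, -0.1961)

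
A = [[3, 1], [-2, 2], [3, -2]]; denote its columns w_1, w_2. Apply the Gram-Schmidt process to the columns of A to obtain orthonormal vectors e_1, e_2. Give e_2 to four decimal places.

w_1 = (3, -2, 3); ‖w_1‖ = 4.6904, so e_1 = (0.6396, -0.4264, 0.6396).
e_1·w_2 = 0.6396·1 + (-0.4264)·2 + 0.6396·(-2) = -1.4924.
u_2 = w_2 + 1.4924·e_1 = (1.9545, 1.3636, -1.0455).
‖u_2‖ = 2.6024, so e_2 = (0.7510, 0.5240, -0.4017).

e_2 = (0.7510, 0.5240, -0.4017)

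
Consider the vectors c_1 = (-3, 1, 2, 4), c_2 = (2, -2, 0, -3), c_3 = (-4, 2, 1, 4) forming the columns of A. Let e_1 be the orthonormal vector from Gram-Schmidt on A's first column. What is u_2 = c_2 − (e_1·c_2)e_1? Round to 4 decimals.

u_2 = (0.0000, -1.3333, 1.3333, -0.3333)

e_1 = c_1/‖c_1‖ = (-3, 1, 2, 4)/5.4772 = (-0.5477, 0.1826, 0.3651, 0.7303).
r_{12} = e_1·c_2 = -3.6515.
u_2 = c_2 + 3.6515·e_1 = (0.0000, -1.3333, 1.3333, -0.3333).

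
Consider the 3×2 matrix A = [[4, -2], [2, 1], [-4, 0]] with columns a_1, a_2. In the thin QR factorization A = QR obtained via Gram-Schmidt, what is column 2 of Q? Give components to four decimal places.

q_1 = a_1/‖a_1‖ = (4, 2, -4)/6.0000 = (0.6667, 0.3333, -0.6667).
r_{12} = q_1·a_2 = -1.0000.
u_2 = a_2 + 1.0000·q_1 = (-1.3333, 1.3333, -0.6667).
‖u_2‖ = 2.0000, so q_2 = (-0.6667, 0.6667, -0.3333).

q_2 = (-0.6667, 0.6667, -0.3333)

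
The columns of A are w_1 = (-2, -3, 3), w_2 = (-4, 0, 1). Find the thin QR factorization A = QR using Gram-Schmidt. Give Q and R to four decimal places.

w_1 = (-2, -3, 3); ‖w_1‖ = 4.6904, so q_1 = (-0.4264, -0.6396, 0.6396).
q_1·w_2 = (-0.4264)·(-4) + (-0.6396)·0 + 0.6396·1 = 2.3452.
u_2 = w_2 − 2.3452·q_1 = (-3.0000, 1.5000, -0.5000).
‖u_2‖ = 3.3912, so q_2 = (-0.8847, 0.4423, -0.1474).

Q = [[-0.4264, -0.8847], [-0.6396, 0.4423], [0.6396, -0.1474]], R = [[4.6904, 2.3452], [0.0000, 3.3912]]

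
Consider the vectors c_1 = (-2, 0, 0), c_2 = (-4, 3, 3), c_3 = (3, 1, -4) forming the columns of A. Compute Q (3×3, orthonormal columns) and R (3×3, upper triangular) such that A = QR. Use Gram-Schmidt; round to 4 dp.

c_1 = (-2, 0, 0); ‖c_1‖ = 2.0000, so q_1 = (-1.0000, 0.0000, 0.0000).
q_1·c_2 = (-1.0000)·(-4) + 0.0000·3 + 0.0000·3 = 4.0000.
u_2 = c_2 − 4.0000·q_1 = (0.0000, 3.0000, 3.0000).
‖u_2‖ = 4.2426, so q_2 = (0.0000, 0.7071, 0.7071).
q_1·c_3 = (-1.0000)·3 + 0.0000·1 + 0.0000·(-4) = -3.0000; q_2·c_3 = 0.0000·3 + 0.7071·1 + 0.7071·(-4) = -2.1213.
u_3 = c_3 + 3.0000·q_1 + 2.1213·q_2 = (0.0000, 2.5000, -2.5000).
‖u_3‖ = 3.5355, so q_3 = (0.0000, 0.7071, -0.7071).

Q = [[-1.0000, 0.0000, 0.0000], [0.0000, 0.7071, 0.7071], [0.0000, 0.7071, -0.7071]], R = [[2.0000, 4.0000, -3.0000], [0.0000, 4.2426, -2.1213], [0.0000, 0.0000, 3.5355]]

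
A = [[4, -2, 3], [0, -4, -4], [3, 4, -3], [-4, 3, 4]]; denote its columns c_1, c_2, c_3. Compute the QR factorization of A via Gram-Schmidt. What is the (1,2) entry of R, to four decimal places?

c_1 = (4, 0, 3, -4); ‖c_1‖ = 6.4031, so e_1 = (0.6247, 0.0000, 0.4685, -0.6247).
r_{12} = e_1·c_2 = -1.2494.

r_{12} = -1.2494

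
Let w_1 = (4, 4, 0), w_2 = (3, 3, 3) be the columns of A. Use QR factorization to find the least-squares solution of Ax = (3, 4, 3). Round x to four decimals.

x = (0.1250, 1.0000)

q_1 = w_1/‖w_1‖ = (4, 4, 0)/5.6569 = (0.7071, 0.7071, 0.0000).
r_{12} = q_1·w_2 = 4.2426.
u_2 = w_2 − 4.2426·q_1 = (0.0000, 0.0000, 3.0000).
‖u_2‖ = 3.0000, so q_2 = (0.0000, 0.0000, 1.0000).
Qᵀb = (4.9497, 3.0000).
Back-substitute: x_2 = 3.0000/3.0000 = 1.0000.
x_1 = (4.9497 − 4.2426·1.0000)/5.6569 = 0.1250.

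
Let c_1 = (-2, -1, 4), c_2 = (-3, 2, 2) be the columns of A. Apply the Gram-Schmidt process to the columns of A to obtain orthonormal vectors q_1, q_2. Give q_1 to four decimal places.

q_1 = (-0.4364, -0.2182, 0.8729)

c_1 = (-2, -1, 4); ‖c_1‖ = 4.5826, so q_1 = (-0.4364, -0.2182, 0.8729).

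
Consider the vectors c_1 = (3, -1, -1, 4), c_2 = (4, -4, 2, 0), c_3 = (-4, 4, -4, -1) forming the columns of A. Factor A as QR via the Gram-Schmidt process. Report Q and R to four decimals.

c_1 = (3, -1, -1, 4); ‖c_1‖ = 5.1962, so e_1 = (0.5774, -0.1925, -0.1925, 0.7698).
e_1·c_2 = 0.5774·4 + (-0.1925)·(-4) + (-0.1925)·2 + 0.7698·0 = 2.6943.
u_2 = c_2 − 2.6943·e_1 = (2.4444, -3.4815, 2.5185, -2.0741).
‖u_2‖ = 5.3610, so e_2 = (0.4560, -0.6494, 0.4698, -0.3869).
e_1·c_3 = 0.5774·(-4) + (-0.1925)·4 + (-0.1925)·(-4) + 0.7698·(-1) = -3.0792; e_2·c_3 = 0.4560·(-4) + (-0.6494)·4 + 0.4698·(-4) + (-0.3869)·(-1) = -5.9137.
u_3 = c_3 + 3.0792·e_1 + 5.9137·e_2 = (0.4742, -0.4330, -1.8144, -0.9175).
‖u_3‖ = 2.1322, so e_3 = (0.2224, -0.2031, -0.8510, -0.4303).

Q = [[0.5774, 0.4560, 0.2224], [-0.1925, -0.6494, -0.2031], [-0.1925, 0.4698, -0.8510], [0.7698, -0.3869, -0.4303]], R = [[5.1962, 2.6943, -3.0792], [0.0000, 5.3610, -5.9137], [0.0000, 0.0000, 2.1322]]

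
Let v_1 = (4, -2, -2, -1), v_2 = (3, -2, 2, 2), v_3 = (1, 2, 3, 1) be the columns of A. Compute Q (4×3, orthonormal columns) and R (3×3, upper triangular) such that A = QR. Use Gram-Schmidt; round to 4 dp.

v_1 = (4, -2, -2, -1); ‖v_1‖ = 5.0000, so e_1 = (0.8000, -0.4000, -0.4000, -0.2000).
e_1·v_2 = 0.8000·3 + (-0.4000)·(-2) + (-0.4000)·2 + (-0.2000)·2 = 2.0000.
u_2 = v_2 − 2.0000·e_1 = (1.4000, -1.2000, 2.8000, 2.4000).
‖u_2‖ = 4.1231, so e_2 = (0.3395, -0.2910, 0.6791, 0.5821).
e_1·v_3 = 0.8000·1 + (-0.4000)·2 + (-0.4000)·3 + (-0.2000)·1 = -1.4000; e_2·v_3 = 0.3395·1 + (-0.2910)·2 + 0.6791·3 + 0.5821·1 = 2.3768.
u_3 = v_3 + 1.4000·e_1 − 2.3768·e_2 = (1.3129, 2.1318, 0.8259, -0.6635).
‖u_3‖ = 2.7186, so e_3 = (0.4830, 0.7842, 0.3038, -0.2441).

Q = [[0.8000, 0.3395, 0.4830], [-0.4000, -0.2910, 0.7842], [-0.4000, 0.6791, 0.3038], [-0.2000, 0.5821, -0.2441]], R = [[5.0000, 2.0000, -1.4000], [0.0000, 4.1231, 2.3768], [0.0000, 0.0000, 2.7186]]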